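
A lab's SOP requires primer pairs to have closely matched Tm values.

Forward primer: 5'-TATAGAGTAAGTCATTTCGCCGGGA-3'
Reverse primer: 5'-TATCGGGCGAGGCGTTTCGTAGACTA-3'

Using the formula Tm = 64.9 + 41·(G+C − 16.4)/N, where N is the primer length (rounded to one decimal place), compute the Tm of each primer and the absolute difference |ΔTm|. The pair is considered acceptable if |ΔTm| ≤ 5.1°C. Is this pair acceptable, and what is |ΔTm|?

Forward: G+C = 11, N = 25 → Tm = 64.9 + 41·(11 − 16.4)/25 = 56.0°C.
Reverse: G+C = 14, N = 26 → Tm = 64.9 + 41·(14 − 16.4)/26 = 61.1°C.
|ΔTm| = |56.0 − 61.1| = 5.1°C, ≤ 5.1°C.

|ΔTm| = 5.1°C; the pair is acceptable.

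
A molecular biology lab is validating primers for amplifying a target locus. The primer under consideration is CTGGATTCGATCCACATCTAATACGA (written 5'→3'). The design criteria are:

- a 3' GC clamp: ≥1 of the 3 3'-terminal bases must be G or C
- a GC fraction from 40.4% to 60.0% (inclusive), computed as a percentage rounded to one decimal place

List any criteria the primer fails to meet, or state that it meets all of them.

Base counts: A=8, T=7, G=4, C=7 (length 26).
GC clamp: 3' end CGA has 2 G/C ✓
GC content: GC 11/26 = 42.3% ✓

Meets all criteria.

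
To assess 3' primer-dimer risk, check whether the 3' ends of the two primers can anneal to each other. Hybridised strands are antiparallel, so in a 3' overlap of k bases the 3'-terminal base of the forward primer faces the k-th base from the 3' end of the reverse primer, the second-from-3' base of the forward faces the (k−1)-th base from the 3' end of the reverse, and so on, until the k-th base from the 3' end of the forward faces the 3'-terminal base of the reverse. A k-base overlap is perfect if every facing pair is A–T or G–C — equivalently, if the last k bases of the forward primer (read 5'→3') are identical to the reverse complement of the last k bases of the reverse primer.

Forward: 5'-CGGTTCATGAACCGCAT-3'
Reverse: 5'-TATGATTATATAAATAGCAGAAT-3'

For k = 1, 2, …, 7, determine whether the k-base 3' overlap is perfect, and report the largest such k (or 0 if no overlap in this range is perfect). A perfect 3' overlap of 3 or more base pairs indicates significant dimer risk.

Longest perfect overlap: 2 complementary base pairs; below the dimer-risk threshold (threshold 3).

Last 7 bases (5'→3') — forward …ACCGCAT, reverse …GCAGAAT.
Reverse complement of the reverse primer's last 7 bases: ATTCTGC; its first k bases are the reverse complement of the reverse primer's last k bases, so a perfect k-base overlap needs the forward primer's last k bases to equal them.
Comparing (forward last k vs required): k=1: T vs A ✗; k=2: AT vs AT ✓; k=3: CAT vs ATT ✗; k=4: GCAT vs ATTC ✗; k=5: CGCAT vs ATTCT ✗; k=6: CCGCAT vs ATTCTG ✗; k=7: ACCGCAT vs ATTCTGC ✗.
Only k = 2 is perfect, so the longest perfect 3' overlap is 2.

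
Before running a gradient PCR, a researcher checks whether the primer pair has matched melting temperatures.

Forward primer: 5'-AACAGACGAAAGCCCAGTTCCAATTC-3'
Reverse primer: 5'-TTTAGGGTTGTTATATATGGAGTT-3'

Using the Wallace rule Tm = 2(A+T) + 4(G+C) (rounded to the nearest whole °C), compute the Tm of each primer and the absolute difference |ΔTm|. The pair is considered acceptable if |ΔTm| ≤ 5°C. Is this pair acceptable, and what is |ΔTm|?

Forward: A=10 T=4 G=4 C=8 → Tm = 2·14 + 4·12 = 76°C.
Reverse: A=5 T=12 G=7 C=0 → Tm = 2·17 + 4·7 = 62°C.
|ΔTm| = |76 − 62| = 14°C, > 5°C.

|ΔTm| = 14°C; the pair is not acceptable.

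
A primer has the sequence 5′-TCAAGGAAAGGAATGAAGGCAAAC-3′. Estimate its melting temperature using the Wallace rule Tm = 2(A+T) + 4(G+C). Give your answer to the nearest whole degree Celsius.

68°C

Base counts: A=12, T=2, G=7, C=3 (length 24).
Tm = 2·(12+2) + 4·(7+3) = 2·14 + 4·10 = 28 + 40 = 68°C.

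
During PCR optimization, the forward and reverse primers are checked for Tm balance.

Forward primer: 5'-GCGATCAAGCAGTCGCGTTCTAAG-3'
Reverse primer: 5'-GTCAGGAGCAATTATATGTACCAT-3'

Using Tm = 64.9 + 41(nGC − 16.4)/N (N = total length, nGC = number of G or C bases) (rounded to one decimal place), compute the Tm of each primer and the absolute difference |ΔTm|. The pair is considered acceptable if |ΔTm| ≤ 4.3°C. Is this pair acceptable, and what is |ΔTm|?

Forward: G+C = 13, N = 24 → Tm = 64.9 + 41·(13 − 16.4)/24 = 59.1°C.
Reverse: G+C = 9, N = 24 → Tm = 64.9 + 41·(9 − 16.4)/24 = 52.3°C.
|ΔTm| = |59.1 − 52.3| = 6.8°C, > 4.3°C.

|ΔTm| = 6.8°C; the pair is not acceptable.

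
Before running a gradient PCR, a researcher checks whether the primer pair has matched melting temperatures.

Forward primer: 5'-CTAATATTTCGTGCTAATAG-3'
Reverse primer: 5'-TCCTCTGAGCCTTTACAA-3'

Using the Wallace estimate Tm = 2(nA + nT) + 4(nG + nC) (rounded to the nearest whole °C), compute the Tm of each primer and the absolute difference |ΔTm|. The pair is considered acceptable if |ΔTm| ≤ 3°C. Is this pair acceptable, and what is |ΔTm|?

Forward: A=6 T=8 G=3 C=3 → Tm = 2·14 + 4·6 = 52°C.
Reverse: A=4 T=6 G=2 C=6 → Tm = 2·10 + 4·8 = 52°C.
|ΔTm| = |52 − 52| = 0°C, ≤ 3°C.

|ΔTm| = 0°C; the pair is acceptable.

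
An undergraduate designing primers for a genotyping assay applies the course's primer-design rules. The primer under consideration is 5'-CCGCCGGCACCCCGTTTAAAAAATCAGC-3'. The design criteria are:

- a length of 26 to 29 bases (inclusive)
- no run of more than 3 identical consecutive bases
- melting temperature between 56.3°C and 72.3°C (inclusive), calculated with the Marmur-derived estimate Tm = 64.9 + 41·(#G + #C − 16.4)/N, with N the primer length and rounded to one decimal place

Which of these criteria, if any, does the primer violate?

Base counts: A=8, T=4, G=5, C=11 (length 28).
length: length 28 ✓
homopolymer run: longest run = 6, exceeds 3 ✗
Tm: Tm = 64.9 + 41·(16 − 16.4)/28 = 64.3°C ✓

Fails: homopolymer run.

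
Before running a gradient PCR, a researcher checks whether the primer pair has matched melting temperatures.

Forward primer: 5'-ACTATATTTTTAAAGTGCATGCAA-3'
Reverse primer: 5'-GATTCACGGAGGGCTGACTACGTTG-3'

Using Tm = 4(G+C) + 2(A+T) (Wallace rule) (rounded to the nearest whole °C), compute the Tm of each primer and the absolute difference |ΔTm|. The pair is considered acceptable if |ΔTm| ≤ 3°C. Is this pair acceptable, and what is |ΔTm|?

|ΔTm| = 18°C; the pair is not acceptable.

Forward: A=9 T=9 G=3 C=3 → Tm = 2·18 + 4·6 = 60°C.
Reverse: A=5 T=6 G=9 C=5 → Tm = 2·11 + 4·14 = 78°C.
|ΔTm| = |60 − 78| = 18°C, > 3°C.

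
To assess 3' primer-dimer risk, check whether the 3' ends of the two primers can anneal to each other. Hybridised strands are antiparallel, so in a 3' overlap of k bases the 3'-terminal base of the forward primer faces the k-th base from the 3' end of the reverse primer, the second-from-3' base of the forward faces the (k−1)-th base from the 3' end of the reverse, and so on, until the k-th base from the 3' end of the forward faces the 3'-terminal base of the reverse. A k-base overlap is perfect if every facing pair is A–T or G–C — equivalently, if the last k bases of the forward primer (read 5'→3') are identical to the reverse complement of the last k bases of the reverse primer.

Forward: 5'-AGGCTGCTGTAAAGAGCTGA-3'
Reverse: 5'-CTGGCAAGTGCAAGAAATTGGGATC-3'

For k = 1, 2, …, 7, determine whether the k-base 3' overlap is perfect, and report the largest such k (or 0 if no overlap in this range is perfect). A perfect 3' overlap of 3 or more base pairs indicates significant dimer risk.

Last 7 bases (5'→3') — forward …GAGCTGA, reverse …TGGGATC.
Reverse complement of the reverse primer's last 7 bases: GATCCCA; its first k bases are the reverse complement of the reverse primer's last k bases, so a perfect k-base overlap needs the forward primer's last k bases to equal them.
Comparing (forward last k vs required): k=1: A vs G ✗; k=2: GA vs GA ✓; k=3: TGA vs GAT ✗; k=4: CTGA vs GATC ✗; k=5: GCTGA vs GATCC ✗; k=6: AGCTGA vs GATCCC ✗; k=7: GAGCTGA vs GATCCCA ✗.
Only k = 2 is perfect, so the longest perfect 3' overlap is 2.

Longest perfect overlap: 2 complementary base pairs; below the dimer-risk threshold (threshold 3).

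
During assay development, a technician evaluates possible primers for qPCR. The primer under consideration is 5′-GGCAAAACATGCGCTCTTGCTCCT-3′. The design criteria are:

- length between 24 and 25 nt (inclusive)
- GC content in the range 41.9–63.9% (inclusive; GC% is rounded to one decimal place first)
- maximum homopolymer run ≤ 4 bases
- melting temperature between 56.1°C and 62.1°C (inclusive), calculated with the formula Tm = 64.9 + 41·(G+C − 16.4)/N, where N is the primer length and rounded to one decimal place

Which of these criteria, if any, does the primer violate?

Meets all criteria.

Base counts: A=5, T=6, G=5, C=8 (length 24).
length: length 24 ✓
GC content: GC 13/24 = 54.2% ✓
homopolymer run: longest run = 4 ✓
Tm: Tm = 64.9 + 41·(13 − 16.4)/24 = 59.1°C ✓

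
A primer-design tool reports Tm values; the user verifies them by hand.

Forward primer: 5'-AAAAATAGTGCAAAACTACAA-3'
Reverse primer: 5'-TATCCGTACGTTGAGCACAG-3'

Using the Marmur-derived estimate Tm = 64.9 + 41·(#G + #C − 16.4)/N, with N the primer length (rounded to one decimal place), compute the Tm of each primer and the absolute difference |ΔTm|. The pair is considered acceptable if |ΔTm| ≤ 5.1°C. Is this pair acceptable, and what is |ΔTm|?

|ΔTm| = 9.2°C; the pair is not acceptable.

Forward: G+C = 5, N = 21 → Tm = 64.9 + 41·(5 − 16.4)/21 = 42.6°C.
Reverse: G+C = 10, N = 20 → Tm = 64.9 + 41·(10 − 16.4)/20 = 51.8°C.
|ΔTm| = |42.6 − 51.8| = 9.2°C, > 5.1°C.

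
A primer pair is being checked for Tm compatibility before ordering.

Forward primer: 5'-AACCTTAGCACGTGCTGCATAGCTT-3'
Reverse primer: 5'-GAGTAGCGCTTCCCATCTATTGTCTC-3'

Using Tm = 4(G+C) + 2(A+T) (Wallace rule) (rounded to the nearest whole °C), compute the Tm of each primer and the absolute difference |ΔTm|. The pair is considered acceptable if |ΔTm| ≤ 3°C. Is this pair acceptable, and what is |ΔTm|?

Forward: A=6 T=7 G=5 C=7 → Tm = 2·13 + 4·12 = 74°C.
Reverse: A=4 T=9 G=5 C=8 → Tm = 2·13 + 4·13 = 78°C.
|ΔTm| = |74 − 78| = 4°C, > 3°C.

|ΔTm| = 4°C; the pair is not acceptable.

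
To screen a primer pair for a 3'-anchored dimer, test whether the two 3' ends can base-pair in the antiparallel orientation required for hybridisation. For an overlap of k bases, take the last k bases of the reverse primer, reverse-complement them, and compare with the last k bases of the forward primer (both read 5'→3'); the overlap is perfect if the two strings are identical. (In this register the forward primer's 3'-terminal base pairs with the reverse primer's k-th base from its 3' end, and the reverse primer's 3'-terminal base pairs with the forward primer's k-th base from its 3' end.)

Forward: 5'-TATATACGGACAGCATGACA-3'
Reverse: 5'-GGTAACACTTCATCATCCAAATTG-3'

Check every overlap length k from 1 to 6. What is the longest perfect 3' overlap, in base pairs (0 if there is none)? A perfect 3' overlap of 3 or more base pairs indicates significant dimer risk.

Longest perfect overlap: 2 complementary base pairs; below the dimer-risk threshold (threshold 3).

Last 6 bases (5'→3') — forward …ATGACA, reverse …AAATTG.
Reverse complement of the reverse primer's last 6 bases: CAATTT; its first k bases are the reverse complement of the reverse primer's last k bases, so a perfect k-base overlap needs the forward primer's last k bases to equal them.
Comparing (forward last k vs required): k=1: A vs C ✗; k=2: CA vs CA ✓; k=3: ACA vs CAA ✗; k=4: GACA vs CAAT ✗; k=5: TGACA vs CAATT ✗; k=6: ATGACA vs CAATTT ✗.
Only k = 2 is perfect, so the longest perfect 3' overlap is 2.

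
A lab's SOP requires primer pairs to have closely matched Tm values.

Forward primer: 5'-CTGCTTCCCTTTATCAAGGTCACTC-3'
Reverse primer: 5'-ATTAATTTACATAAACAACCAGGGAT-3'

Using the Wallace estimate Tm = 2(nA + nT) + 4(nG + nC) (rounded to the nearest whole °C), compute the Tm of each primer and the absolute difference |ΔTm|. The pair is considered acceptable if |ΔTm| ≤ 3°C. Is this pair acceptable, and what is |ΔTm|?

Forward: A=4 T=9 G=3 C=9 → Tm = 2·13 + 4·12 = 74°C.
Reverse: A=12 T=7 G=3 C=4 → Tm = 2·19 + 4·7 = 66°C.
|ΔTm| = |74 − 66| = 8°C, > 3°C.

|ΔTm| = 8°C; the pair is not acceptable.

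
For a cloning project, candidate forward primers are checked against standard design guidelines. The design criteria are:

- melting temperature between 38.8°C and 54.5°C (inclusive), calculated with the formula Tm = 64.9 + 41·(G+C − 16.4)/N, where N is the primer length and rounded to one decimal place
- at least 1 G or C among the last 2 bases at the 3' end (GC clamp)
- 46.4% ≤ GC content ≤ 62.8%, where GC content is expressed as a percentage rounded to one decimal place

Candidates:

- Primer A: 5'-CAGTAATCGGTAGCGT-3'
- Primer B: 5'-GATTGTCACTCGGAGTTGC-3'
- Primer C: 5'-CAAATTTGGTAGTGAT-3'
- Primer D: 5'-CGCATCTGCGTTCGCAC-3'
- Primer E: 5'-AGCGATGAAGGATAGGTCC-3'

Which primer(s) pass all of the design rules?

Primer A, Primer B and Primer E.

Primer A (16 nt, A=4 T=4 G=5 C=3): Tm = 64.9 + 41·(8 − 16.4)/16 = 43.4°C ✓; 3' end GT has 1 G/C ✓; GC 8/16 = 50.0% ✓ — passes.
Primer B (19 nt, A=3 T=6 G=6 C=4): Tm = 64.9 + 41·(10 − 16.4)/19 = 51.1°C ✓; 3' end GC has 2 G/C ✓; GC 10/19 = 52.6% ✓ — passes.
Primer C (16 nt, A=5 T=6 G=4 C=1): Tm = 64.9 + 41·(5 − 16.4)/16 = 35.7°C, outside 38.8–54.5°C ✗; 3' end AT has 0 G/C, need ≥1 ✗; GC 5/16 = 31.3%, outside 46.4–62.8% ✗ — fails.
Primer D (17 nt, A=2 T=4 G=4 C=7): Tm = 64.9 + 41·(11 − 16.4)/17 = 51.9°C ✓; 3' end AC has 1 G/C ✓; GC 11/17 = 64.7%, outside 46.4–62.8% ✗ — fails.
Primer E (19 nt, A=6 T=3 G=7 C=3): Tm = 64.9 + 41·(10 − 16.4)/19 = 51.1°C ✓; 3' end CC has 2 G/C ✓; GC 10/19 = 52.6% ✓ — passes.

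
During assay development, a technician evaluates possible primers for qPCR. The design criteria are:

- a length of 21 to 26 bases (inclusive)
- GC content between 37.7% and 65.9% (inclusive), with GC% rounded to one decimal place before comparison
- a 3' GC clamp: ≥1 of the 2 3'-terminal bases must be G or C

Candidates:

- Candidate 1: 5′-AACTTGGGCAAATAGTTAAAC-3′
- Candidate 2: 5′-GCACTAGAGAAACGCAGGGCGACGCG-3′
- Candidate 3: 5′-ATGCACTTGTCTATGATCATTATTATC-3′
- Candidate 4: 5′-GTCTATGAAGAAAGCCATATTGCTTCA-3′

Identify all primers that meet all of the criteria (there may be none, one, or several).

Candidate 2 only.

Candidate 1 (21 nt, A=9 T=5 G=4 C=3): length 21 ✓; GC 7/21 = 33.3%, outside 37.7–65.9% ✗; 3' end AC has 1 G/C ✓ — fails.
Candidate 2 (26 nt, A=8 T=1 G=10 C=7): length 26 ✓; GC 17/26 = 65.4% ✓; 3' end CG has 2 G/C ✓ — passes.
Candidate 3 (27 nt, A=7 T=12 G=3 C=5): length 27, outside 21–26 ✗; GC 8/27 = 29.6%, outside 37.7–65.9% ✗; 3' end TC has 1 G/C ✓ — fails.
Candidate 4 (27 nt, A=9 T=8 G=5 C=5): length 27, outside 21–26 ✗; GC 10/27 = 37.0%, outside 37.7–65.9% ✗; 3' end CA has 1 G/C ✓ — fails.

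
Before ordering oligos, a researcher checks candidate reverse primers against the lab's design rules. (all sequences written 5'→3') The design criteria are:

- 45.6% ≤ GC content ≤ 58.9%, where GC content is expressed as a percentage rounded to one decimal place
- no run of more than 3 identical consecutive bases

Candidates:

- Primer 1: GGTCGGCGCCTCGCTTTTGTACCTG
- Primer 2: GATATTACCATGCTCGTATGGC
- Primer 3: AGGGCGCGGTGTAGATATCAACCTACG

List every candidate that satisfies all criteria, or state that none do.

Primer 1 (25 nt, A=1 T=8 G=8 C=8): GC 16/25 = 64.0%, outside 45.6–58.9% ✗; longest run = 4, exceeds 3 ✗ — fails.
Primer 2 (22 nt, A=5 T=7 G=5 C=5): GC 10/22 = 45.5%, outside 45.6–58.9% ✗; longest run = 2 ✓ — fails.
Primer 3 (27 nt, A=7 T=5 G=9 C=6): GC 15/27 = 55.6% ✓; longest run = 3 ✓ — passes.

Primer 3 only.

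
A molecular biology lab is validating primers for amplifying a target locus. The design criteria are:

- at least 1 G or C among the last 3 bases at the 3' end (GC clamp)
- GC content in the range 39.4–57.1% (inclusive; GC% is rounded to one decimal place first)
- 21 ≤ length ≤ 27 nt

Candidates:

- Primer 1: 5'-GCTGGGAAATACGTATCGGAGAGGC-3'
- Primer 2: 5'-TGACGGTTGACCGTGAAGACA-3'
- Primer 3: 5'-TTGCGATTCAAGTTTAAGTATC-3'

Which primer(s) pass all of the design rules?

Primer 1 (25 nt, A=7 T=4 G=10 C=4): 3' end GGC has 3 G/C ✓; GC 14/25 = 56.0% ✓; length 25 ✓ — passes.
Primer 2 (21 nt, A=6 T=4 G=7 C=4): 3' end ACA has 1 G/C ✓; GC 11/21 = 52.4% ✓; length 21 ✓ — passes.
Primer 3 (22 nt, A=6 T=9 G=4 C=3): 3' end ATC has 1 G/C ✓; GC 7/22 = 31.8%, outside 39.4–57.1% ✗; length 22 ✓ — fails.

Primer 1 and Primer 2.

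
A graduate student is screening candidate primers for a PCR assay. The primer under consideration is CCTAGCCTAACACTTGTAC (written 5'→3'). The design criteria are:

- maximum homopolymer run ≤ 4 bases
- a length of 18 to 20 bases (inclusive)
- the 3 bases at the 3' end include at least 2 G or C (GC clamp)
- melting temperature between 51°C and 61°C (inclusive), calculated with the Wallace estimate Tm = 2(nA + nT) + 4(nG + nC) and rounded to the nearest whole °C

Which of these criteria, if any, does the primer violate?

Base counts: A=5, T=5, G=2, C=7 (length 19).
homopolymer run: longest run = 2 ✓
length: length 19 ✓
GC clamp: 3' end TAC has 1 G/C, need ≥2 ✗
Tm: Tm = 2·10 + 4·9 = 56°C ✓

Fails: GC clamp.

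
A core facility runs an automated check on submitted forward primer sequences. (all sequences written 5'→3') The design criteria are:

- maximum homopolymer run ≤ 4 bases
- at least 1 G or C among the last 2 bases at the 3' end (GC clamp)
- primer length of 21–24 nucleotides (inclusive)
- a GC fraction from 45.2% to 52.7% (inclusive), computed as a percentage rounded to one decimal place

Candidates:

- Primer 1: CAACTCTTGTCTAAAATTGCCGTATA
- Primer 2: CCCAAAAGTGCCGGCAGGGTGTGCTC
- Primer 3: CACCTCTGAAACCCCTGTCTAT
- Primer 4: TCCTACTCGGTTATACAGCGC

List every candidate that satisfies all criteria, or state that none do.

Primer 4 only.

Primer 1 (26 nt, A=8 T=9 G=3 C=6): longest run = 4 ✓; 3' end TA has 0 G/C, need ≥1 ✗; length 26, outside 21–24 ✗; GC 9/26 = 34.6%, outside 45.2–52.7% ✗ — fails.
Primer 2 (26 nt, A=5 T=4 G=9 C=8): longest run = 4 ✓; 3' end TC has 1 G/C ✓; length 26, outside 21–24 ✗; GC 17/26 = 65.4%, outside 45.2–52.7% ✗ — fails.
Primer 3 (22 nt, A=5 T=6 G=2 C=9): longest run = 4 ✓; 3' end AT has 0 G/C, need ≥1 ✗; length 22 ✓; GC 11/22 = 50.0% ✓ — fails.
Primer 4 (21 nt, A=4 T=6 G=4 C=7): longest run = 2 ✓; 3' end GC has 2 G/C ✓; length 21 ✓; GC 11/21 = 52.4% ✓ — passes.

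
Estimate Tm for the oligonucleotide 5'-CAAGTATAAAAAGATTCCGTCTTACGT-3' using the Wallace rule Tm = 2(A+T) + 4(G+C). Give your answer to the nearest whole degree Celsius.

72°C

Base counts: A=10, T=8, G=4, C=5 (length 27).
Tm = 2·(10+8) + 4·(4+5) = 2·18 + 4·9 = 36 + 36 = 72°C.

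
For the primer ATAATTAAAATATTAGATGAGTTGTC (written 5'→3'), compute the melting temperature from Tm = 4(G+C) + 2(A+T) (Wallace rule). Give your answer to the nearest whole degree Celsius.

62°C

Base counts: A=11, T=10, G=4, C=1 (length 26).
Tm = 2·(11+10) + 4·(4+1) = 2·21 + 4·5 = 42 + 20 = 62°C.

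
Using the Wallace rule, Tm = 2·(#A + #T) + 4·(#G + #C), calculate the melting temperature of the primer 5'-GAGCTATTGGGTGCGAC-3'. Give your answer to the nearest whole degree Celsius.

Base counts: A=3, T=4, G=7, C=3 (length 17).
Tm = 2·(3+4) + 4·(7+3) = 2·7 + 4·10 = 14 + 40 = 54°C.

54°C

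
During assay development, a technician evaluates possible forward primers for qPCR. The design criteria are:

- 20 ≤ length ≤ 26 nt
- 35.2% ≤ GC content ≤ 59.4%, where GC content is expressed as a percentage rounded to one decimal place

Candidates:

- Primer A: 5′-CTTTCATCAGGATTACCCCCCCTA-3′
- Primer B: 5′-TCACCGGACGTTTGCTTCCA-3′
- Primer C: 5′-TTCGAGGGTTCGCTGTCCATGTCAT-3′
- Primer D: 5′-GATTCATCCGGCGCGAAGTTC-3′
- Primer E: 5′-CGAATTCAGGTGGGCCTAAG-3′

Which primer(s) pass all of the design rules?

Primer A, Primer B, Primer C, Primer D and Primer E.

Primer A (24 nt, A=5 T=7 G=2 C=10): length 24 ✓; GC 12/24 = 50.0% ✓ — passes.
Primer B (20 nt, A=3 T=6 G=4 C=7): length 20 ✓; GC 11/20 = 55.0% ✓ — passes.
Primer C (25 nt, A=3 T=9 G=7 C=6): length 25 ✓; GC 13/25 = 52.0% ✓ — passes.
Primer D (21 nt, A=4 T=5 G=6 C=6): length 21 ✓; GC 12/21 = 57.1% ✓ — passes.
Primer E (20 nt, A=5 T=4 G=7 C=4): length 20 ✓; GC 11/20 = 55.0% ✓ — passes.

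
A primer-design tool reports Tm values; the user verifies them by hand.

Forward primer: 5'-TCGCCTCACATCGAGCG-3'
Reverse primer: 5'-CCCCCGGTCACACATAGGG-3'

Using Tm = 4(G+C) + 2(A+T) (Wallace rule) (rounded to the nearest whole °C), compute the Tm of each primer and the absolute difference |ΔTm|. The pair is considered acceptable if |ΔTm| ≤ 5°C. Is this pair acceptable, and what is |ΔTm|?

Forward: A=3 T=3 G=4 C=7 → Tm = 2·6 + 4·11 = 56°C.
Reverse: A=4 T=2 G=5 C=8 → Tm = 2·6 + 4·13 = 64°C.
|ΔTm| = |56 − 64| = 8°C, > 5°C.

|ΔTm| = 8°C; the pair is not acceptable.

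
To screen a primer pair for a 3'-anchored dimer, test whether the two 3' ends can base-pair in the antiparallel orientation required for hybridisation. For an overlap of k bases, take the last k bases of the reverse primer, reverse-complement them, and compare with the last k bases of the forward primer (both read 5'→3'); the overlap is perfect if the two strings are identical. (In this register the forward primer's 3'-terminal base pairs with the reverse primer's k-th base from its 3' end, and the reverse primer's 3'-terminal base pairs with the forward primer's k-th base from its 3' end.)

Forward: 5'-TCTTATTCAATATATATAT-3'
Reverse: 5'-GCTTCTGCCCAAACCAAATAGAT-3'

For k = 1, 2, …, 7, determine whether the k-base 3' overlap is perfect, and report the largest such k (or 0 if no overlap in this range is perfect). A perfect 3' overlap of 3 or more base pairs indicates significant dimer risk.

Longest perfect overlap: 2 complementary base pairs; below the dimer-risk threshold (threshold 3).

Last 7 bases (5'→3') — forward …TATATAT, reverse …AATAGAT.
Reverse complement of the reverse primer's last 7 bases: ATCTATT; its first k bases are the reverse complement of the reverse primer's last k bases, so a perfect k-base overlap needs the forward primer's last k bases to equal them.
Comparing (forward last k vs required): k=1: T vs A ✗; k=2: AT vs AT ✓; k=3: TAT vs ATC ✗; k=4: ATAT vs ATCT ✗; k=5: TATAT vs ATCTA ✗; k=6: ATATAT vs ATCTAT ✗; k=7: TATATAT vs ATCTATT ✗.
Only k = 2 is perfect, so the longest perfect 3' overlap is 2.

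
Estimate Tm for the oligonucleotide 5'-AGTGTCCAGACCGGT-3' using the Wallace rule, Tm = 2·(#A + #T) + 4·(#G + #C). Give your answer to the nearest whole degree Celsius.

48°C

Base counts: A=3, T=3, G=5, C=4 (length 15).
Tm = 2·(3+3) + 4·(5+4) = 2·6 + 4·9 = 12 + 36 = 48°C.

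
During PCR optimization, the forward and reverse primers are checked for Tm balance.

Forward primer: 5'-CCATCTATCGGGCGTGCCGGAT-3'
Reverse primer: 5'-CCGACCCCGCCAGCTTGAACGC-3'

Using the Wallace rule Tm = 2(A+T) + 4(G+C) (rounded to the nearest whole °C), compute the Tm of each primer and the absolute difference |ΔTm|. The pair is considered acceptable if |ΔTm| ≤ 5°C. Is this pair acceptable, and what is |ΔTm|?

|ΔTm| = 4°C; the pair is acceptable.

Forward: A=3 T=5 G=7 C=7 → Tm = 2·8 + 4·14 = 72°C.
Reverse: A=4 T=2 G=5 C=11 → Tm = 2·6 + 4·16 = 76°C.
|ΔTm| = |72 − 76| = 4°C, ≤ 5°C.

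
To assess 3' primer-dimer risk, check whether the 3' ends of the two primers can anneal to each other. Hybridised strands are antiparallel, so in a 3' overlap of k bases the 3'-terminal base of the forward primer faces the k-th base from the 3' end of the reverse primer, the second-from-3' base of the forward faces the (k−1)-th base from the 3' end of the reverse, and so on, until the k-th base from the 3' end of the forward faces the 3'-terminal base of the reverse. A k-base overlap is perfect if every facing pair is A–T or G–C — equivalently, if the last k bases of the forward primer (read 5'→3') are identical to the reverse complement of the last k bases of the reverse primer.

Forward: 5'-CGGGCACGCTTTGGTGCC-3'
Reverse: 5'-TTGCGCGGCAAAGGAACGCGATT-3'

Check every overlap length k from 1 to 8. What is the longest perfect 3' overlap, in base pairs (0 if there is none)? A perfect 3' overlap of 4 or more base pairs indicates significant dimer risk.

Longest perfect overlap: 0 complementary base pairs; below the dimer-risk threshold (threshold 4).

Last 8 bases (5'→3') — forward …TTGGTGCC, reverse …ACGCGATT.
Reverse complement of the reverse primer's last 8 bases: AATCGCGT; its first k bases are the reverse complement of the reverse primer's last k bases, so a perfect k-base overlap needs the forward primer's last k bases to equal them.
Comparing (forward last k vs required): k=1: C vs A ✗; k=2: CC vs AA ✗; k=3: GCC vs AAT ✗; k=4: TGCC vs AATC ✗; k=5: GTGCC vs AATCG ✗; k=6: GGTGCC vs AATCGC ✗; k=7: TGGTGCC vs AATCGCG ✗; k=8: TTGGTGCC vs AATCGCGT ✗.
No overlap length from 1 to 8 is perfect, so the longest perfect 3' overlap is 0.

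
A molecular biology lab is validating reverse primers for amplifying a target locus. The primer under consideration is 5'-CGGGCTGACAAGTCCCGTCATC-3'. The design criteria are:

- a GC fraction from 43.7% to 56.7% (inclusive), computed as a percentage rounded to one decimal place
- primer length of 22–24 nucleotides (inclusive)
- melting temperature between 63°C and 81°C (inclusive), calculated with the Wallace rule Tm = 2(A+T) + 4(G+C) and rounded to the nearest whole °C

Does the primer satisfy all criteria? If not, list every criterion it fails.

Fails: GC content.

Base counts: A=4, T=4, G=6, C=8 (length 22).
GC content: GC 14/22 = 63.6%, outside 43.7–56.7% ✗
length: length 22 ✓
Tm: Tm = 2·8 + 4·14 = 72°C ✓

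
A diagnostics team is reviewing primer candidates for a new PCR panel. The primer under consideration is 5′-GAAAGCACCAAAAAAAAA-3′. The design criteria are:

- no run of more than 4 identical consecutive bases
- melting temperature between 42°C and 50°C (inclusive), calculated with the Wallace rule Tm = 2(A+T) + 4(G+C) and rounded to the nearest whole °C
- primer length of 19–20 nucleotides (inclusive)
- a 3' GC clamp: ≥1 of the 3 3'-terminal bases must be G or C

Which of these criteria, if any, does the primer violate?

Fails: homopolymer run, length, GC clamp.

Base counts: A=13, T=0, G=2, C=3 (length 18).
homopolymer run: longest run = 9, exceeds 4 ✗
Tm: Tm = 2·13 + 4·5 = 46°C ✓
length: length 18, outside 19–20 ✗
GC clamp: 3' end AAA has 0 G/C, need ≥1 ✗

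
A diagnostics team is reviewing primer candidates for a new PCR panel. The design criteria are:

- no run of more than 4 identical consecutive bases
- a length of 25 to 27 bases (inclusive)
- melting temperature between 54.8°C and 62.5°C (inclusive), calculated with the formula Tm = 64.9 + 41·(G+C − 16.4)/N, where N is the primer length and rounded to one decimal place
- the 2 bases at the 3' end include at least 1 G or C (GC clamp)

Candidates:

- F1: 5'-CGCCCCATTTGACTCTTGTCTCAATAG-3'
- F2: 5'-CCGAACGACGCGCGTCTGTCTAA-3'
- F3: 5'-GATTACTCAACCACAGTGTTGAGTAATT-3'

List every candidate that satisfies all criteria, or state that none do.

F1 only.

F1 (27 nt, A=5 T=9 G=4 C=9): longest run = 4 ✓; length 27 ✓; Tm = 64.9 + 41·(13 − 16.4)/27 = 59.7°C ✓; 3' end AG has 1 G/C ✓ — passes.
F2 (23 nt, A=5 T=4 G=6 C=8): longest run = 2 ✓; length 23, outside 25–27 ✗; Tm = 64.9 + 41·(14 − 16.4)/23 = 60.6°C ✓; 3' end AA has 0 G/C, need ≥1 ✗ — fails.
F3 (28 nt, A=9 T=9 G=5 C=5): longest run = 2 ✓; length 28, outside 25–27 ✗; Tm = 64.9 + 41·(10 − 16.4)/28 = 55.5°C ✓; 3' end TT has 0 G/C, need ≥1 ✗ — fails.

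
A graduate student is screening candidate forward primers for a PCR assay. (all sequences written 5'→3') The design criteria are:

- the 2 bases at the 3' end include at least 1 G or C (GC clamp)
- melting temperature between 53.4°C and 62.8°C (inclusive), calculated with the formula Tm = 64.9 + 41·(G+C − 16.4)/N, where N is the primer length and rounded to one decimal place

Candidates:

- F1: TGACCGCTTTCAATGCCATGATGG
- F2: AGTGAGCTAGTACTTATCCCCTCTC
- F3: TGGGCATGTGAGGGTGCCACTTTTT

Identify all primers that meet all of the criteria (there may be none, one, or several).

F1 (24 nt, A=5 T=7 G=6 C=6): 3' end GG has 2 G/C ✓; Tm = 64.9 + 41·(12 − 16.4)/24 = 57.4°C ✓ — passes.
F2 (25 nt, A=5 T=8 G=4 C=8): 3' end TC has 1 G/C ✓; Tm = 64.9 + 41·(12 − 16.4)/25 = 57.7°C ✓ — passes.
F3 (25 nt, A=3 T=9 G=9 C=4): 3' end TT has 0 G/C, need ≥1 ✗; Tm = 64.9 + 41·(13 − 16.4)/25 = 59.3°C ✓ — fails.

F1 and F2.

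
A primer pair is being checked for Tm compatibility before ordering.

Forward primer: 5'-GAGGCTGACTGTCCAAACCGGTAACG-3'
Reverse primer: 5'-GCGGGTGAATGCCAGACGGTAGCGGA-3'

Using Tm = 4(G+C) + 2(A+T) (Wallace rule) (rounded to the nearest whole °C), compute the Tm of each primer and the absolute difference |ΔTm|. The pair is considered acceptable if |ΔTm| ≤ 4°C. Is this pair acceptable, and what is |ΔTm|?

|ΔTm| = 4°C; the pair is acceptable.

Forward: A=7 T=4 G=8 C=7 → Tm = 2·11 + 4·15 = 82°C.
Reverse: A=6 T=3 G=12 C=5 → Tm = 2·9 + 4·17 = 86°C.
|ΔTm| = |82 − 86| = 4°C, ≤ 4°C.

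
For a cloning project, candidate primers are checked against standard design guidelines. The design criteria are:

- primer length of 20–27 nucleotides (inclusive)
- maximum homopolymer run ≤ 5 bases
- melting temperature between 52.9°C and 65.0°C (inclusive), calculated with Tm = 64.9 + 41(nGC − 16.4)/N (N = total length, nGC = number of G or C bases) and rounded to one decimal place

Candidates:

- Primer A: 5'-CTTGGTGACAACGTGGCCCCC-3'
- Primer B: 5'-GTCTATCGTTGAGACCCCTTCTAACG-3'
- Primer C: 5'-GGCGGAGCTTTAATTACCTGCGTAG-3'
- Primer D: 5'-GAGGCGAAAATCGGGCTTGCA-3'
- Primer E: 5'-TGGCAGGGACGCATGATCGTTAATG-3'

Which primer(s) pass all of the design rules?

Primer A (21 nt, A=3 T=4 G=6 C=8): length 21 ✓; longest run = 5 ✓; Tm = 64.9 + 41·(14 − 16.4)/21 = 60.2°C ✓ — passes.
Primer B (26 nt, A=5 T=8 G=5 C=8): length 26 ✓; longest run = 4 ✓; Tm = 64.9 + 41·(13 − 16.4)/26 = 59.5°C ✓ — passes.
Primer C (25 nt, A=5 T=7 G=8 C=5): length 25 ✓; longest run = 3 ✓; Tm = 64.9 + 41·(13 − 16.4)/25 = 59.3°C ✓ — passes.
Primer D (21 nt, A=6 T=3 G=8 C=4): length 21 ✓; longest run = 4 ✓; Tm = 64.9 + 41·(12 − 16.4)/21 = 56.3°C ✓ — passes.
Primer E (25 nt, A=6 T=6 G=9 C=4): length 25 ✓; longest run = 3 ✓; Tm = 64.9 + 41·(13 − 16.4)/25 = 59.3°C ✓ — passes.

Primer A, Primer B, Primer C, Primer D and Primer E.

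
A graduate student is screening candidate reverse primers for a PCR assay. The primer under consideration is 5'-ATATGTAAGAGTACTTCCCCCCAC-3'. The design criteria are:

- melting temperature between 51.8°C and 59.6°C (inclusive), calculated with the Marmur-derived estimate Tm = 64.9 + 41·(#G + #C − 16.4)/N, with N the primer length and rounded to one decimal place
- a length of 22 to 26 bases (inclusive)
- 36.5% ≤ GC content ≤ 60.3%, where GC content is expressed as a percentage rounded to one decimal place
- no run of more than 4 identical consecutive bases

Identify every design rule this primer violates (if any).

Fails: homopolymer run.

Base counts: A=7, T=6, G=3, C=8 (length 24).
Tm: Tm = 64.9 + 41·(11 − 16.4)/24 = 55.7°C ✓
length: length 24 ✓
GC content: GC 11/24 = 45.8% ✓
homopolymer run: longest run = 6, exceeds 4 ✗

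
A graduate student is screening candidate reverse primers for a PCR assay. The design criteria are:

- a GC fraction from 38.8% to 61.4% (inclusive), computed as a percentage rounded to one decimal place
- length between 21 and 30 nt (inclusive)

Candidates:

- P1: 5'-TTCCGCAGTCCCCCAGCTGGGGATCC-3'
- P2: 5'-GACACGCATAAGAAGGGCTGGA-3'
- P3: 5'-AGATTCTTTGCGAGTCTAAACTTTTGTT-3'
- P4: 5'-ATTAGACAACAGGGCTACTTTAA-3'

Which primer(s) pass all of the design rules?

P1 (26 nt, A=3 T=5 G=7 C=11): GC 18/26 = 69.2%, outside 38.8–61.4% ✗; length 26 ✓ — fails.
P2 (22 nt, A=8 T=2 G=8 C=4): GC 12/22 = 54.5% ✓; length 22 ✓ — passes.
P3 (28 nt, A=6 T=13 G=5 C=4): GC 9/28 = 32.1%, outside 38.8–61.4% ✗; length 28 ✓ — fails.
P4 (23 nt, A=9 T=6 G=4 C=4): GC 8/23 = 34.8%, outside 38.8–61.4% ✗; length 23 ✓ — fails.

P2 only.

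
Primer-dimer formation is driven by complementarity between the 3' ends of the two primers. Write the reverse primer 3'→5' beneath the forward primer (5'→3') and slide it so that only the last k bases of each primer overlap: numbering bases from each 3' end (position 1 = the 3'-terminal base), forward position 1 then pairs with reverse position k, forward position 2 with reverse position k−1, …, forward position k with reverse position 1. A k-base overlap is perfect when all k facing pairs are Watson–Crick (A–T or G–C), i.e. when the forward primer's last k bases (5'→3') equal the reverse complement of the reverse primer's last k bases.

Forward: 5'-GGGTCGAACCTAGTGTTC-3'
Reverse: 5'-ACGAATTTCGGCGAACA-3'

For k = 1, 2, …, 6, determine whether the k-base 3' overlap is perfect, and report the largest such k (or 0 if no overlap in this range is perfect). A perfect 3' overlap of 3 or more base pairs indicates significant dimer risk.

Last 6 bases (5'→3') — forward …GTGTTC, reverse …CGAACA.
Reverse complement of the reverse primer's last 6 bases: TGTTCG; its first k bases are the reverse complement of the reverse primer's last k bases, so a perfect k-base overlap needs the forward primer's last k bases to equal them.
Comparing (forward last k vs required): k=1: C vs T ✗; k=2: TC vs TG ✗; k=3: TTC vs TGT ✗; k=4: GTTC vs TGTT ✗; k=5: TGTTC vs TGTTC ✓; k=6: GTGTTC vs TGTTCG ✗.
Only k = 5 is perfect, so the longest perfect 3' overlap is 5.

Longest perfect overlap: 5 complementary base pairs; significant dimer risk (threshold 3).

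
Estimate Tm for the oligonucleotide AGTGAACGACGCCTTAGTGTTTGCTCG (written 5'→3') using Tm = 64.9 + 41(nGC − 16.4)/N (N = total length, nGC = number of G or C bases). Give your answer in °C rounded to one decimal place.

Base counts: A=5, T=8, G=8, C=6; G+C = 14, N = 27.
Tm = 64.9 + 41·(14 − 16.4)/27 = 64.9 + -98.40/27 = 61.3°C.

61.3°C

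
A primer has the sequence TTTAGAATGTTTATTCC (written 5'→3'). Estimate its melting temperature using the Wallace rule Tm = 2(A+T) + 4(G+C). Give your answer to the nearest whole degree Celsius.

42°C

Base counts: A=4, T=9, G=2, C=2 (length 17).
Tm = 2·(4+9) + 4·(2+2) = 2·13 + 4·4 = 26 + 16 = 42°C.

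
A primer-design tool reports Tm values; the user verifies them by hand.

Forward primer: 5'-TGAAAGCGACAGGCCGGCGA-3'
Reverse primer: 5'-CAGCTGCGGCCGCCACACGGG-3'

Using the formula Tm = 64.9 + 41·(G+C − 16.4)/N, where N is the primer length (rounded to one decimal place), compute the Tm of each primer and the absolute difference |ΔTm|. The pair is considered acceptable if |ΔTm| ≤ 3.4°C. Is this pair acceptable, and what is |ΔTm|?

|ΔTm| = 8.2°C; the pair is not acceptable.

Forward: G+C = 13, N = 20 → Tm = 64.9 + 41·(13 − 16.4)/20 = 57.9°C.
Reverse: G+C = 17, N = 21 → Tm = 64.9 + 41·(17 − 16.4)/21 = 66.1°C.
|ΔTm| = |57.9 − 66.1| = 8.2°C, > 3.4°C.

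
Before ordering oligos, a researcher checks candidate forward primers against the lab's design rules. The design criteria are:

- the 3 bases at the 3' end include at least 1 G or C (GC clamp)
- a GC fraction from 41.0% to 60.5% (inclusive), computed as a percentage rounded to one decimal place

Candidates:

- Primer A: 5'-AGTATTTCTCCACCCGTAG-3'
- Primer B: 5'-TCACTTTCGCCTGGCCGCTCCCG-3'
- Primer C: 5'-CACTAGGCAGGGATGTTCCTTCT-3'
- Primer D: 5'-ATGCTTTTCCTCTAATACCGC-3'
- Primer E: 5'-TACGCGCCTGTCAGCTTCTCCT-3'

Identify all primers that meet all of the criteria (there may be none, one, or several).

Primer A (19 nt, A=4 T=6 G=3 C=6): 3' end TAG has 1 G/C ✓; GC 9/19 = 47.4% ✓ — passes.
Primer B (23 nt, A=1 T=6 G=5 C=11): 3' end CCG has 3 G/C ✓; GC 16/23 = 69.6%, outside 41.0–60.5% ✗ — fails.
Primer C (23 nt, A=4 T=7 G=6 C=6): 3' end TCT has 1 G/C ✓; GC 12/23 = 52.2% ✓ — passes.
Primer D (21 nt, A=4 T=8 G=2 C=7): 3' end CGC has 3 G/C ✓; GC 9/21 = 42.9% ✓ — passes.
Primer E (22 nt, A=2 T=7 G=4 C=9): 3' end CCT has 2 G/C ✓; GC 13/22 = 59.1% ✓ — passes.

Primer A, Primer C, Primer D and Primer E.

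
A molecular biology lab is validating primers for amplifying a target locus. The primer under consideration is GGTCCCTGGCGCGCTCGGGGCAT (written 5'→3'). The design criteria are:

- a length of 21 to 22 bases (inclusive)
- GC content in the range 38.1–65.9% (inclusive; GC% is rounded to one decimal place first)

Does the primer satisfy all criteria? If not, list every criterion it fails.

Base counts: A=1, T=4, G=10, C=8 (length 23).
length: length 23, outside 21–22 ✗
GC content: GC 18/23 = 78.3%, outside 38.1–65.9% ✗

Fails: length, GC content.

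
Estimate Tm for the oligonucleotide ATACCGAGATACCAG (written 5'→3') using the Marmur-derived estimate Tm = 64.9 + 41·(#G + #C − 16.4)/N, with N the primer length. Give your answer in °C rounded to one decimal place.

Base counts: A=6, T=2, G=3, C=4; G+C = 7, N = 15.
Tm = 64.9 + 41·(7 − 16.4)/15 = 64.9 + -385.40/15 = 39.2°C.

39.2°C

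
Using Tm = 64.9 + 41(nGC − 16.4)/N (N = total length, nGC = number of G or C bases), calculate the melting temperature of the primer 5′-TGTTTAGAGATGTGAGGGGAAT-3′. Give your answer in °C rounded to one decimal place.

51.1°C

Base counts: A=6, T=7, G=9, C=0; G+C = 9, N = 22.
Tm = 64.9 + 41·(9 − 16.4)/22 = 64.9 + -303.40/22 = 51.1°C.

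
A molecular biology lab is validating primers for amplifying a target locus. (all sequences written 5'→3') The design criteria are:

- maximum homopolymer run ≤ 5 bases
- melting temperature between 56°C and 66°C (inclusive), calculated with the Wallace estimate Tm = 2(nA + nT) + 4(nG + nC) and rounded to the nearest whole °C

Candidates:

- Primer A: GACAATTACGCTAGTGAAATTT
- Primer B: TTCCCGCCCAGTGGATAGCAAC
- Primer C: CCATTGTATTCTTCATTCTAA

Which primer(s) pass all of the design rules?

Primer A (22 nt, A=8 T=7 G=4 C=3): longest run = 3 ✓; Tm = 2·15 + 4·7 = 58°C ✓ — passes.
Primer B (22 nt, A=5 T=4 G=5 C=8): longest run = 3 ✓; Tm = 2·9 + 4·13 = 70°C, outside 56–66°C ✗ — fails.
Primer C (21 nt, A=5 T=10 G=1 C=5): longest run = 2 ✓; Tm = 2·15 + 4·6 = 54°C, outside 56–66°C ✗ — fails.

Primer A only.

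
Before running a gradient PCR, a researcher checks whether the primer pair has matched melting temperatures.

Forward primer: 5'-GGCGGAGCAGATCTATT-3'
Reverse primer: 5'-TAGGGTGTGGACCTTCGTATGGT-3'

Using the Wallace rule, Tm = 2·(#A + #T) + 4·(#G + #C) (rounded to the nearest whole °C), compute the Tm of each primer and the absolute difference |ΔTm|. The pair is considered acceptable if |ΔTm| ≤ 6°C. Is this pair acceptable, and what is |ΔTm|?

|ΔTm| = 18°C; the pair is not acceptable.

Forward: A=4 T=4 G=6 C=3 → Tm = 2·8 + 4·9 = 52°C.
Reverse: A=3 T=8 G=9 C=3 → Tm = 2·11 + 4·12 = 70°C.
|ΔTm| = |52 − 70| = 18°C, > 6°C.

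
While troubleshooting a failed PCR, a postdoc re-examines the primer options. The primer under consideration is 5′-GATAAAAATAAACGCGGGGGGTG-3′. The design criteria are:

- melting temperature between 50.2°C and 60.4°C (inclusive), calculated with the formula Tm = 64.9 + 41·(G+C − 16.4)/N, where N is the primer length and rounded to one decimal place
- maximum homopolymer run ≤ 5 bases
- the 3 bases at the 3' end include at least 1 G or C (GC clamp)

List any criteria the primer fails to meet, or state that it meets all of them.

Base counts: A=9, T=3, G=9, C=2 (length 23).
Tm: Tm = 64.9 + 41·(11 − 16.4)/23 = 55.3°C ✓
homopolymer run: longest run = 6, exceeds 5 ✗
GC clamp: 3' end GTG has 2 G/C ✓

Fails: homopolymer run.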